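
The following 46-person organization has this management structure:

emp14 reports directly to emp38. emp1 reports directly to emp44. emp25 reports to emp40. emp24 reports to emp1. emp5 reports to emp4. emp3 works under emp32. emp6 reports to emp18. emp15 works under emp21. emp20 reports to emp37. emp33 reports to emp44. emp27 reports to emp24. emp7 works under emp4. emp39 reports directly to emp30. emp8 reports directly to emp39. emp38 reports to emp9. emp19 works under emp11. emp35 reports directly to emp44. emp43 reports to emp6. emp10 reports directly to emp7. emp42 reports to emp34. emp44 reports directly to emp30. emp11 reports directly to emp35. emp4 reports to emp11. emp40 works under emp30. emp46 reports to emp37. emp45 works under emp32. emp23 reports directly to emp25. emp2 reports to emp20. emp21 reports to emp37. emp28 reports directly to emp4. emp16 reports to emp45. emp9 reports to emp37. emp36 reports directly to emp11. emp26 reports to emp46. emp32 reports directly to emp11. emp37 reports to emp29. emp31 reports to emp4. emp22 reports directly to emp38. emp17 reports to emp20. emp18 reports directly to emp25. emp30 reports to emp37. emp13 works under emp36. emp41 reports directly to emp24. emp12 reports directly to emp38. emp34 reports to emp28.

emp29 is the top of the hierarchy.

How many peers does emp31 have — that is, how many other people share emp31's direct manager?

3

emp31 reports to emp4. emp4's other direct reports are emp28, emp7, emp5 — 3 peers.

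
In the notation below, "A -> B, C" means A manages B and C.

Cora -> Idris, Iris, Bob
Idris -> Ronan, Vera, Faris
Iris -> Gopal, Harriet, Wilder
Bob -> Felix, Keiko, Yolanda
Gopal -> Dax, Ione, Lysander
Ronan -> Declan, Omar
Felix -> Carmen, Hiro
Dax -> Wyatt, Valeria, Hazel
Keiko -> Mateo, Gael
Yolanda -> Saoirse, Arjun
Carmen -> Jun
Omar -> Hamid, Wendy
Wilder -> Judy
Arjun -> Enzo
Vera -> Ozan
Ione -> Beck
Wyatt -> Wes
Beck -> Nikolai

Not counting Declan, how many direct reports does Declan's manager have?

1

Declan reports to Ronan. Ronan's other direct reports are Omar — 1 peer.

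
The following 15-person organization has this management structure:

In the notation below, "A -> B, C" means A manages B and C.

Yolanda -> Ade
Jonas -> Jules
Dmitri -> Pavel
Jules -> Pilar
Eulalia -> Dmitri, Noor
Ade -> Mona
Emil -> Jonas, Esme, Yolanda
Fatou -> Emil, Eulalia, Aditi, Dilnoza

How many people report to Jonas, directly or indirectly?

2

Jonas directly manages Jules. Under Jules: Pilar (1). That's 2 in total.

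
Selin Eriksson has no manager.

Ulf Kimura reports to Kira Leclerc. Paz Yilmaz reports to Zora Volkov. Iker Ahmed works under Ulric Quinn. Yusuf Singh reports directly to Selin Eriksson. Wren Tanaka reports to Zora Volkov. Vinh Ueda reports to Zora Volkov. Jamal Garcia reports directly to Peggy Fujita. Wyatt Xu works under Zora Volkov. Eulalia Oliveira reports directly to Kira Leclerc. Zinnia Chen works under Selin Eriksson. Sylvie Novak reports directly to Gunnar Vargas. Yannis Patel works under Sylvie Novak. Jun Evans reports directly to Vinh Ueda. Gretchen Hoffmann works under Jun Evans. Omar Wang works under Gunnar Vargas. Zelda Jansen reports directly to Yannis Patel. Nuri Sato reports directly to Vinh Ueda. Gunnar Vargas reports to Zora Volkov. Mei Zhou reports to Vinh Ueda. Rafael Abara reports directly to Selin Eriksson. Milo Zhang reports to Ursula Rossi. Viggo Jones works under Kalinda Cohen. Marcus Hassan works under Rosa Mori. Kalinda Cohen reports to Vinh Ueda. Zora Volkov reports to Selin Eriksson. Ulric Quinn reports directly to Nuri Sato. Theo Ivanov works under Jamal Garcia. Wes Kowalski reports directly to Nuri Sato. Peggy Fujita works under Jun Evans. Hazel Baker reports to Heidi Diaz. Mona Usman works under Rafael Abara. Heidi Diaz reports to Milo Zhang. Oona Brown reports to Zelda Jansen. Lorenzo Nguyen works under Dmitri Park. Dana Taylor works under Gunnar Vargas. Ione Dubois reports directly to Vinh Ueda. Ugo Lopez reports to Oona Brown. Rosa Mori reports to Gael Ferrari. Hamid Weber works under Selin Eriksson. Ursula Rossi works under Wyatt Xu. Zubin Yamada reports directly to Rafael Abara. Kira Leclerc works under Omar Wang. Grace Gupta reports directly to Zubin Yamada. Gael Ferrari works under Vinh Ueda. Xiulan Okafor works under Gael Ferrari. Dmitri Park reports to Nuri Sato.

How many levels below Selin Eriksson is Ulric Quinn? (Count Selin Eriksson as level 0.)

Chain from Ulric Quinn up to Selin Eriksson: Ulric Quinn → Nuri Sato → Vinh Ueda → Zora Volkov → Selin Eriksson. That is 4 steps up, so Ulric Quinn is 4 levels below Selin Eriksson.

4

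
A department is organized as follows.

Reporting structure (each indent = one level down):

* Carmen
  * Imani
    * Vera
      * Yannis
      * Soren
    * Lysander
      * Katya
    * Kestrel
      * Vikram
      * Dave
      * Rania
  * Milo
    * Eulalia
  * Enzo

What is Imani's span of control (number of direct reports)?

3

Imani directly manages Vera, Lysander, Kestrel. That is 3 direct reports.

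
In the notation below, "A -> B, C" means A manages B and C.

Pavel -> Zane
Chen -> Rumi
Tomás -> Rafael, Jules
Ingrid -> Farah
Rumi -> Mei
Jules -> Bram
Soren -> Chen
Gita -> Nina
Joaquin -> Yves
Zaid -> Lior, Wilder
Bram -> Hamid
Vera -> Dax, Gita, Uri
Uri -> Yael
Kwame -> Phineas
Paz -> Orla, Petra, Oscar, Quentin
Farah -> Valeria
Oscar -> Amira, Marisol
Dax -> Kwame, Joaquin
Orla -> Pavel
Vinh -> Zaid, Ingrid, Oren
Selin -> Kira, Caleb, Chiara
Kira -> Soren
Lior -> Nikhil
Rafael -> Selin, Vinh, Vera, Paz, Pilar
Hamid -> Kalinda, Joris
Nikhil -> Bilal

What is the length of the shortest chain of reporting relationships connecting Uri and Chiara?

Uri is 2 levels below Rafael, and Chiara is 2 levels below Rafael (their lowest common manager). The shortest path runs up from Uri to Rafael and back down to Chiara: 2 + 2 = 4 links.

4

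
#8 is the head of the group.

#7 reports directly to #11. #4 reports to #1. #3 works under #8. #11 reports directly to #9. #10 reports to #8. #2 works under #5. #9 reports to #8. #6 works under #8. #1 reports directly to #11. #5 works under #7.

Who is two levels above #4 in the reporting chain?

#4 reports to #1, and #1 reports to #11. So #4's skip-level manager is #11.

#11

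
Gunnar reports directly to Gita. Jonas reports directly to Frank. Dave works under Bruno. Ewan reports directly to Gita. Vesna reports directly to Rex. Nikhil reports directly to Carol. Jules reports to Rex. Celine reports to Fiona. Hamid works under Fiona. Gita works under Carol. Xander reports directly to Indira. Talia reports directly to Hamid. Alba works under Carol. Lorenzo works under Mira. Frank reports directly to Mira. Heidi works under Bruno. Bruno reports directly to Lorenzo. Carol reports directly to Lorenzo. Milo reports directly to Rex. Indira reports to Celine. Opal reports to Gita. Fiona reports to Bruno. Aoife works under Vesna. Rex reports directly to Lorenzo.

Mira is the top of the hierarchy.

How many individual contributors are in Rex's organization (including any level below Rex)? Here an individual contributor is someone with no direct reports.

3

The people in Rex's organization with no one reporting to them are Milo, Aoife, Jules. That is 3.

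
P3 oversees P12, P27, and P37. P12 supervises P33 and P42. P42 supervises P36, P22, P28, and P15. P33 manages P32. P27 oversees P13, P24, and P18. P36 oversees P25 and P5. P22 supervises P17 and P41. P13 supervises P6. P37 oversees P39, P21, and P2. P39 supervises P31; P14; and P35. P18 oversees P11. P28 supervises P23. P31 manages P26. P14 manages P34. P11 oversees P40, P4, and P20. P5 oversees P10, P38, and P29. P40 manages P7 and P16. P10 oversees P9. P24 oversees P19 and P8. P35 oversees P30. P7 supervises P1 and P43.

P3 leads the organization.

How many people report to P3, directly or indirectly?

P3 directly manages P12, P27, P37. Under P12: P33, P32, P42, P15, P28, P23, P22, P41, P17, P36, P25, P5, P29, P38, P10, P9 (16). Under P27: P24, P8, P19, P18, P11, P20, P4, P40, P16, P7, P43, P1, P13, P6 (14). Under P37: P2, P21, P39, P35, P30, P14, P34, P31, P26 (9). So P3's organization is 3 direct reports plus everyone under them: 17 + 15 + 10 = 42.

42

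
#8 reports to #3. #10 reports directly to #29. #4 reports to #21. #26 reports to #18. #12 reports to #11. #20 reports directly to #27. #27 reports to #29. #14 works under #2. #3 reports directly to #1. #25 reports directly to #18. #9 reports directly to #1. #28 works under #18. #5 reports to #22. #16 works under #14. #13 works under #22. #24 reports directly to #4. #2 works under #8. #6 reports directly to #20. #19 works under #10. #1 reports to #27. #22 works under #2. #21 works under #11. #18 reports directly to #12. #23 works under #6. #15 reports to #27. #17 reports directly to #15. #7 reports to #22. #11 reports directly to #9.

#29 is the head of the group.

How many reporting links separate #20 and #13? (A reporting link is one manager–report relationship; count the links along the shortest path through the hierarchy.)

7

#20 is 1 level below #27, and #13 is 6 levels below #27 (their lowest common manager). The shortest path runs up from #20 to #27 and back down to #13: 1 + 6 = 7 links.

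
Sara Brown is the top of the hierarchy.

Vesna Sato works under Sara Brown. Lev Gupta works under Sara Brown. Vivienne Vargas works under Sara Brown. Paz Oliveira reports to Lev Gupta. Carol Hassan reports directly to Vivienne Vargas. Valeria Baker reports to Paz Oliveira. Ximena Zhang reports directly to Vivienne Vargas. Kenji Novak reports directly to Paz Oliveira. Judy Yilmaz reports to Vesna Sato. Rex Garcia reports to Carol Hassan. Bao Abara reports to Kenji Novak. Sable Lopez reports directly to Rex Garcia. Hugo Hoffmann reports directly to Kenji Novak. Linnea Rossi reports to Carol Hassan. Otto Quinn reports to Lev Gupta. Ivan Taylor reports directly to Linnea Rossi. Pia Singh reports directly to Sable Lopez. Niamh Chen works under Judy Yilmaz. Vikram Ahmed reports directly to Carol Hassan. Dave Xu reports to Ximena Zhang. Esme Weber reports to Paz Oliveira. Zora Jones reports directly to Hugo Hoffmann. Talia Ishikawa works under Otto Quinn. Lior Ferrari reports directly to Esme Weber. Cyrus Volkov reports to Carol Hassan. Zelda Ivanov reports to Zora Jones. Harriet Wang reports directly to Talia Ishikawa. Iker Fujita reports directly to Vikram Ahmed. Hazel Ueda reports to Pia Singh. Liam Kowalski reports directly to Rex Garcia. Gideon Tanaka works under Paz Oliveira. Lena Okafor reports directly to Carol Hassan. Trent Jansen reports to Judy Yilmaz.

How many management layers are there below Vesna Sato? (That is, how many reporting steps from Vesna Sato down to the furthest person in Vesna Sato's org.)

2

The longest chain under Vesna Sato runs Vesna Sato → Judy Yilmaz → Trent Jansen, which is 2 levels below Vesna Sato.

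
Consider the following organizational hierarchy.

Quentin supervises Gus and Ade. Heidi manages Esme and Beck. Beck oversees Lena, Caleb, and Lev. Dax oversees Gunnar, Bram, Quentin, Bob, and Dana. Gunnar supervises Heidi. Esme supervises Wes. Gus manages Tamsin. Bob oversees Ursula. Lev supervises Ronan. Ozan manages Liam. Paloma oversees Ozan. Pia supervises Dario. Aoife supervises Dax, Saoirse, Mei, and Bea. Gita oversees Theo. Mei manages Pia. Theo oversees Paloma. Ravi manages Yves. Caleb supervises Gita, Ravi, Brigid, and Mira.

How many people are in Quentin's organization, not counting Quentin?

3

Quentin directly manages Gus, Ade. Under Gus: Tamsin (1). Ade has no reports. So Quentin's organization is 2 direct reports plus everyone under them: 2 + 1 = 3.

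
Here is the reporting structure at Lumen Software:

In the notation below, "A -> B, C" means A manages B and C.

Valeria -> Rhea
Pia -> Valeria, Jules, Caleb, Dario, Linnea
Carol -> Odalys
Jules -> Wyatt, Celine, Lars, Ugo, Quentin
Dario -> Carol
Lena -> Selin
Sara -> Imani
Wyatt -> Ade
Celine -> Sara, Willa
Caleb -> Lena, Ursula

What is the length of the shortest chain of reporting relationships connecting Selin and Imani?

7

Selin is 3 levels below Pia, and Imani is 4 levels below Pia (their lowest common manager). The shortest path runs up from Selin to Pia and back down to Imani: 3 + 4 = 7 links.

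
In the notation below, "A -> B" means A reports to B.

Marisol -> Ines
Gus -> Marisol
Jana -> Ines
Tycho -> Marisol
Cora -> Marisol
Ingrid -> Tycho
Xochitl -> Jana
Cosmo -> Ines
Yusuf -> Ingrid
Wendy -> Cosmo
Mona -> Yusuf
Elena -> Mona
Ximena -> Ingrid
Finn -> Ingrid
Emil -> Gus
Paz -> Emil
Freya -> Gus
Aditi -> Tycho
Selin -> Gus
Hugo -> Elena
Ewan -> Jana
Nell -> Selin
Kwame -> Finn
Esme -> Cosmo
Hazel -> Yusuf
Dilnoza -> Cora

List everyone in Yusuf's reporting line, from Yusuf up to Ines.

Yusuf -> Ingrid -> Tycho -> Marisol -> Ines

Yusuf reports to Ingrid. Ingrid reports to Tycho. Tycho reports to Marisol. Marisol reports to Ines. Ines is at the top.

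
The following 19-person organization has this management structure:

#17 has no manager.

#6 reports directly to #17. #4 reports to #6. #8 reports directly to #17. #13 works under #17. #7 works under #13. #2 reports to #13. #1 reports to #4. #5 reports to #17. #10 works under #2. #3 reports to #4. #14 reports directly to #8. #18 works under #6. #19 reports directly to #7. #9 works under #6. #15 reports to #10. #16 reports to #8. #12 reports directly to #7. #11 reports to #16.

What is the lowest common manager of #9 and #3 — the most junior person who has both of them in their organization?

#9's chain of managers is #6, #17. #3's chain of managers is #4, #6, #17. The first manager that appears in both chains is #6.

#6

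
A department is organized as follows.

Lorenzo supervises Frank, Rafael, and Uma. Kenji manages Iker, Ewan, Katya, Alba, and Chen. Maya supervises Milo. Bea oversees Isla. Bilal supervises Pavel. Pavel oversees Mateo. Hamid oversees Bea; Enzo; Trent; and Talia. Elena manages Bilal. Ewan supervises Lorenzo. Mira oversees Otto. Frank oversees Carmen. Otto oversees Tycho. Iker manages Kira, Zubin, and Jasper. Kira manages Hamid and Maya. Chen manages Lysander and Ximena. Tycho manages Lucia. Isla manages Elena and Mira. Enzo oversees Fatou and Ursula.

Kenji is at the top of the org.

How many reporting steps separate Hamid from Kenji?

3

Chain from Hamid up to Kenji: Hamid → Kira → Iker → Kenji. That is 3 steps up, so Hamid is 3 levels below Kenji.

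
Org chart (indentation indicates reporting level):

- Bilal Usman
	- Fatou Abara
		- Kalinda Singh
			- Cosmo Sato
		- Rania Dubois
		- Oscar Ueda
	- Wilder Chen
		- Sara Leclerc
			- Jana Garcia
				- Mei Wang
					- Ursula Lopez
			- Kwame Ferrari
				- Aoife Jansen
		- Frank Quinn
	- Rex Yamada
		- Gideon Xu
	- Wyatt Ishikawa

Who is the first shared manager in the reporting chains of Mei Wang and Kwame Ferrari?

Sara Leclerc

Mei Wang's chain of managers is Jana Garcia, Sara Leclerc, Wilder Chen, Bilal Usman. Kwame Ferrari's chain of managers is Sara Leclerc, Wilder Chen, Bilal Usman. The first manager that appears in both chains is Sara Leclerc.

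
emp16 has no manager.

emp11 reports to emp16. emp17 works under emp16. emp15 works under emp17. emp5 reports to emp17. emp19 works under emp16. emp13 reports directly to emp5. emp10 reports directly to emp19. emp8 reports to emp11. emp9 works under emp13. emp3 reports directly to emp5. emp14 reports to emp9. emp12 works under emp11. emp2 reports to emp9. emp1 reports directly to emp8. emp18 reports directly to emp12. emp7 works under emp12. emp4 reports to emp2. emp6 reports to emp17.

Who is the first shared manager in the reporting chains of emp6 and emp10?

emp16

emp6's chain of managers is emp17, emp16. emp10's chain of managers is emp19, emp16. The first manager that appears in both chains is emp16.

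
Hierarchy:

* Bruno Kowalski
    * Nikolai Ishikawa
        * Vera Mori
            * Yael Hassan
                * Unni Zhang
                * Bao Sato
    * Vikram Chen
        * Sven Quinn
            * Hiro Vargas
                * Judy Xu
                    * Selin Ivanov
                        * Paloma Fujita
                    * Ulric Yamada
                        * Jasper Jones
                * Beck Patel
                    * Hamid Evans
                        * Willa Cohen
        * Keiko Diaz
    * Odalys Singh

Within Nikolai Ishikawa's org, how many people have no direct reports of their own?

The people in Nikolai Ishikawa's organization with no one reporting to them are Bao Sato, Unni Zhang. That is 2.

2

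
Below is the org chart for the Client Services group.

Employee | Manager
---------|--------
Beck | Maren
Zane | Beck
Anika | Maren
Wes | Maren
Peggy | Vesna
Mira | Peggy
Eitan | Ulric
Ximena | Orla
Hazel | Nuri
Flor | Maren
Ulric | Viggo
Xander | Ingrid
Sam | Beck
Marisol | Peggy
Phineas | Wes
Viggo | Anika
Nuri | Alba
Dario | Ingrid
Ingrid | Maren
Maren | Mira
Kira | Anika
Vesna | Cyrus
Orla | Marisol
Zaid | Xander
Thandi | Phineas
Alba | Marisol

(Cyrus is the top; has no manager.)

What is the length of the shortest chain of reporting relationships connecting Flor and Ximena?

Flor is 3 levels below Peggy, and Ximena is 3 levels below Peggy (their lowest common manager). The shortest path runs up from Flor to Peggy and back down to Ximena: 3 + 3 = 6 links.

6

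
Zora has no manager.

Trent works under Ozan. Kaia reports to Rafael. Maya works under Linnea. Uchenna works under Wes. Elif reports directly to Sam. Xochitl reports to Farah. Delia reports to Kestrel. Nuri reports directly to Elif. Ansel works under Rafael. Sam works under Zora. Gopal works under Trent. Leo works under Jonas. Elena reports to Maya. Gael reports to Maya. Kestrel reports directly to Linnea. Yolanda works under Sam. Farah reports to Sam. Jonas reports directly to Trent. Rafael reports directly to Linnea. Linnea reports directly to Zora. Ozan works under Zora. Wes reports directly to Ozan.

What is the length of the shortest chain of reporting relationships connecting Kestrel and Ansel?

Kestrel is 1 level below Linnea, and Ansel is 2 levels below Linnea (their lowest common manager). The shortest path runs up from Kestrel to Linnea and back down to Ansel: 1 + 2 = 3 links.

3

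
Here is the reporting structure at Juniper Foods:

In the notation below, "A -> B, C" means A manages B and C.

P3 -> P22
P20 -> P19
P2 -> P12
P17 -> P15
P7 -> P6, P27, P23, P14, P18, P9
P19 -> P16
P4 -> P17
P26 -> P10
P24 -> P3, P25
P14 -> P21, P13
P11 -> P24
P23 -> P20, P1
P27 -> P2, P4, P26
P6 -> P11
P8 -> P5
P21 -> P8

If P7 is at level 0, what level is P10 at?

Chain from P10 up to P7: P10 → P26 → P27 → P7. That is 3 steps up, so P10 is 3 levels below P7.

3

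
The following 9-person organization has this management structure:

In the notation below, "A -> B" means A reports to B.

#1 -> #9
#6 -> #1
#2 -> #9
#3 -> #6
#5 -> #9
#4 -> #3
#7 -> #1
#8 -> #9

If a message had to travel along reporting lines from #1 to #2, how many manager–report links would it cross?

#1 is 1 level below #9, and #2 is 1 level below #9 (their lowest common manager). The shortest path runs up from #1 to #9 and back down to #2: 1 + 1 = 2 links.

2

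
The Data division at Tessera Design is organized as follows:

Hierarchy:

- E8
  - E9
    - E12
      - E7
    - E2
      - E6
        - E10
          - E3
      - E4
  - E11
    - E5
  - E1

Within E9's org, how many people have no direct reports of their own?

3

The people in E9's organization with no one reporting to them are E4, E3, E7. That is 3.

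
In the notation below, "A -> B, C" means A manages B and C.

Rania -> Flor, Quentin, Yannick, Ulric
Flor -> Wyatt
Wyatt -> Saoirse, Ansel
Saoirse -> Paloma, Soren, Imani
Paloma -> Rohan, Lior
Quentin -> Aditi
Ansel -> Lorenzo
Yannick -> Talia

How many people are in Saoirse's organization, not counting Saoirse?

5

Saoirse directly manages Paloma, Soren, Imani. Under Paloma: Lior, Rohan (2). Soren has no reports. Imani has no reports. So Saoirse's organization is 3 direct reports plus everyone under them: 3 + 1 + 1 = 5.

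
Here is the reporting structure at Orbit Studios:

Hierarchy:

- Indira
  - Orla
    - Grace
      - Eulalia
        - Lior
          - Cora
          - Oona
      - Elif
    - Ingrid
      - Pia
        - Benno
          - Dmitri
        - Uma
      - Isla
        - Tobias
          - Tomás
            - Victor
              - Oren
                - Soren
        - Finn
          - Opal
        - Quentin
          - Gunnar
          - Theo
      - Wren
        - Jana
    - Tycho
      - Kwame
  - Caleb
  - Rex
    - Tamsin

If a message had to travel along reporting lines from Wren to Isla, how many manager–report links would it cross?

2

Wren is 1 level below Ingrid, and Isla is 1 level below Ingrid (their lowest common manager). The shortest path runs up from Wren to Ingrid and back down to Isla: 1 + 1 = 2 links.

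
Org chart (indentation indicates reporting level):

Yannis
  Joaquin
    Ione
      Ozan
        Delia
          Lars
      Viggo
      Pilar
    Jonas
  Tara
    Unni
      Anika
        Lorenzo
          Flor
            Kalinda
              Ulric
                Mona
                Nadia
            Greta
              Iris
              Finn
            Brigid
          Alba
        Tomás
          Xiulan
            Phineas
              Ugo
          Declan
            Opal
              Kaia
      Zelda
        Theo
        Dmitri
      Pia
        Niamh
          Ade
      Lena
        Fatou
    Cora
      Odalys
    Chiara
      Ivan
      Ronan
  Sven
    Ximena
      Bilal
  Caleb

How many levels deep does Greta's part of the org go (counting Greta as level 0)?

The longest chain under Greta runs Greta → Finn, which is 1 level below Greta.

1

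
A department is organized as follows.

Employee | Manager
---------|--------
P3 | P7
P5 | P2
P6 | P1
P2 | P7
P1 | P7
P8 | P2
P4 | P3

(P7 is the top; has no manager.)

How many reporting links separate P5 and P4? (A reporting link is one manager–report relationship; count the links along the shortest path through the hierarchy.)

P5 is 2 levels below P7, and P4 is 2 levels below P7 (their lowest common manager). The shortest path runs up from P5 to P7 and back down to P4: 2 + 2 = 4 links.

4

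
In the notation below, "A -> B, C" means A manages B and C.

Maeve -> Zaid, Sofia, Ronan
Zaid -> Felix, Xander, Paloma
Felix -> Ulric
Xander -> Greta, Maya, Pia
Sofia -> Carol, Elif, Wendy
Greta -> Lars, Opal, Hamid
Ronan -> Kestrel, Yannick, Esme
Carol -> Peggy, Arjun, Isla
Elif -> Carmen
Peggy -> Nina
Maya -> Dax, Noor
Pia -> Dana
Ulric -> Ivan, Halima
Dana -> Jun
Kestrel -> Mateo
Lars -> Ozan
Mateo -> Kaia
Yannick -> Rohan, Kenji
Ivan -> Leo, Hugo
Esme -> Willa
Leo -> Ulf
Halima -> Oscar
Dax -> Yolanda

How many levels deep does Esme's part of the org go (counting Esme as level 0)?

The longest chain under Esme runs Esme → Willa, which is 1 level below Esme.

1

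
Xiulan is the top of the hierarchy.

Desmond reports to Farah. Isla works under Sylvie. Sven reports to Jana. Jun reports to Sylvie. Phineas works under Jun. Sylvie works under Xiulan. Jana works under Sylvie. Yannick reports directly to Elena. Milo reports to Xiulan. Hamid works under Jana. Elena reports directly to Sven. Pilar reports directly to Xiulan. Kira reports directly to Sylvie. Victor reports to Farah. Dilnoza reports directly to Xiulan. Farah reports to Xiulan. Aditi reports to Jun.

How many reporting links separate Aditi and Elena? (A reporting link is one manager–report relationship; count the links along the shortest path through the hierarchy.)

Aditi is 2 levels below Sylvie, and Elena is 3 levels below Sylvie (their lowest common manager). The shortest path runs up from Aditi to Sylvie and back down to Elena: 2 + 3 = 5 links.

5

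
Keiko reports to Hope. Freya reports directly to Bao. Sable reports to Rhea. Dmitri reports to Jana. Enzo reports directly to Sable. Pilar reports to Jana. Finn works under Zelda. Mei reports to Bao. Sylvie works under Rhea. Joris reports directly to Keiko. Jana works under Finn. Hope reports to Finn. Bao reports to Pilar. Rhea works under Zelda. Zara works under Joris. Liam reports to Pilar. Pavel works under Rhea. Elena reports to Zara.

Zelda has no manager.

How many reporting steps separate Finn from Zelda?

Chain from Finn up to Zelda: Finn → Zelda. That is 1 step up, so Finn is 1 level below Zelda.

1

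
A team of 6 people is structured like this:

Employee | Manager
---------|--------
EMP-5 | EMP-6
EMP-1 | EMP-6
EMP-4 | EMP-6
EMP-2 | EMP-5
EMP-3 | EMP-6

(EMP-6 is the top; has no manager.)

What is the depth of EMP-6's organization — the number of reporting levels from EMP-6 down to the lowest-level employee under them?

2

The longest chain under EMP-6 runs EMP-6 → EMP-5 → EMP-2, which is 2 levels below EMP-6.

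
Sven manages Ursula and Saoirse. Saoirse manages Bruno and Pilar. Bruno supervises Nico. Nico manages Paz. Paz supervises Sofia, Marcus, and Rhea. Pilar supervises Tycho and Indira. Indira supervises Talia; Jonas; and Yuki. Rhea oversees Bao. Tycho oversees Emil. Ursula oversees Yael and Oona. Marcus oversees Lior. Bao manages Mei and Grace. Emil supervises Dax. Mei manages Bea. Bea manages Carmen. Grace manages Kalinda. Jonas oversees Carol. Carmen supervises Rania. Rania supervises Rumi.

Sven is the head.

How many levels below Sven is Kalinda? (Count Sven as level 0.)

8

Chain from Kalinda up to Sven: Kalinda → Grace → Bao → Rhea → Paz → Nico → Bruno → Saoirse → Sven. That is 8 steps up, so Kalinda is 8 levels below Sven.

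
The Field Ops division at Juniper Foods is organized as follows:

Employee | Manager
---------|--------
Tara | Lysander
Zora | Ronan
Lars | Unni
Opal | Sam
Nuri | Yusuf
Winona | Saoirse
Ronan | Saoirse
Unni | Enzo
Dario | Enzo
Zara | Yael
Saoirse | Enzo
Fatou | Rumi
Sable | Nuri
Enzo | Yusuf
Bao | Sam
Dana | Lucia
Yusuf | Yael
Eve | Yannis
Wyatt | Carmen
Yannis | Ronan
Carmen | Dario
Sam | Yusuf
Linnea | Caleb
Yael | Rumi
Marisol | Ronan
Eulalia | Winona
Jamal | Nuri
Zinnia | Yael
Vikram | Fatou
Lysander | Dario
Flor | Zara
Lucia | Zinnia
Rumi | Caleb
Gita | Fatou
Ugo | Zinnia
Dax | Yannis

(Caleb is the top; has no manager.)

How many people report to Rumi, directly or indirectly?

Rumi directly manages Yael, Fatou. Under Yael: Zara, Flor, Zinnia, Lucia, Dana, Ugo, Yusuf, Sam, Opal, Bao, Nuri, Jamal, Sable, Enzo, Unni, Lars, Saoirse, Winona, Eulalia, Ronan, Zora, Yannis, Dax, Eve, Marisol, Dario, Lysander, Tara, Carmen, Wyatt (30). Under Fatou: Vikram, Gita (2). So Rumi's organization is 2 direct reports plus everyone under them: 31 + 3 = 34.

34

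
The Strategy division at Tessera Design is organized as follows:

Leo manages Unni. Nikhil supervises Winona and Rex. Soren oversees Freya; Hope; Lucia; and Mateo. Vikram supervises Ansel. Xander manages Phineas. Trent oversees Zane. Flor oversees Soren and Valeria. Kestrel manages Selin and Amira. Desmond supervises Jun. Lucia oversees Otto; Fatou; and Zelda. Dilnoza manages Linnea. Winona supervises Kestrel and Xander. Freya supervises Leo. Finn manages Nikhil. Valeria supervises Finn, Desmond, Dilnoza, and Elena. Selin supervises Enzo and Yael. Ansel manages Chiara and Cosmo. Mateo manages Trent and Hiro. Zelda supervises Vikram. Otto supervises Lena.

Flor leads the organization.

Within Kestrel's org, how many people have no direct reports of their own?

3

The people in Kestrel's organization with no one reporting to them are Amira, Yael, Enzo. That is 3.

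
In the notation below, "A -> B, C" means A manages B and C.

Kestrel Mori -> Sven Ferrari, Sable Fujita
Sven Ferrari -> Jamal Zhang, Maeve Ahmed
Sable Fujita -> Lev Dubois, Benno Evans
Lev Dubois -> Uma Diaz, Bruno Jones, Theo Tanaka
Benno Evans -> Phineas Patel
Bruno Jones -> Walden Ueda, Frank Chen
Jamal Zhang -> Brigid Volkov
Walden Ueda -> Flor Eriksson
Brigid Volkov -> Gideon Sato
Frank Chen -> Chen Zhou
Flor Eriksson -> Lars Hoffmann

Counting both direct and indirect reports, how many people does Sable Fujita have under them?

Sable Fujita directly manages Lev Dubois, Benno Evans. Under Lev Dubois: Theo Tanaka, Bruno Jones, Frank Chen, Chen Zhou, Walden Ueda, Flor Eriksson, Lars Hoffmann, Uma Diaz (8). Under Benno Evans: Phineas Patel (1). So Sable Fujita's organization is 2 direct reports plus everyone under them: 9 + 2 = 11.

11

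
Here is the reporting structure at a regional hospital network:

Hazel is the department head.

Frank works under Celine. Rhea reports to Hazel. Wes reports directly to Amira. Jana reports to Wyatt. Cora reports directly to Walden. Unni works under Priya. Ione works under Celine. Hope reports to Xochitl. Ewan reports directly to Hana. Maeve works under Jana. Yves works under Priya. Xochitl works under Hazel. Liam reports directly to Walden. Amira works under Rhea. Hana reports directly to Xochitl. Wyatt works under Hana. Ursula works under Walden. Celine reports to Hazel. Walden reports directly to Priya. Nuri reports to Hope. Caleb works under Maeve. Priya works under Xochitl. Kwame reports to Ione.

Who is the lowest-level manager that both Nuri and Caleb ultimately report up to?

Xochitl

Nuri's chain of managers is Hope, Xochitl, Hazel. Caleb's chain of managers is Maeve, Jana, Wyatt, Hana, Xochitl, Hazel. The first manager that appears in both chains is Xochitl.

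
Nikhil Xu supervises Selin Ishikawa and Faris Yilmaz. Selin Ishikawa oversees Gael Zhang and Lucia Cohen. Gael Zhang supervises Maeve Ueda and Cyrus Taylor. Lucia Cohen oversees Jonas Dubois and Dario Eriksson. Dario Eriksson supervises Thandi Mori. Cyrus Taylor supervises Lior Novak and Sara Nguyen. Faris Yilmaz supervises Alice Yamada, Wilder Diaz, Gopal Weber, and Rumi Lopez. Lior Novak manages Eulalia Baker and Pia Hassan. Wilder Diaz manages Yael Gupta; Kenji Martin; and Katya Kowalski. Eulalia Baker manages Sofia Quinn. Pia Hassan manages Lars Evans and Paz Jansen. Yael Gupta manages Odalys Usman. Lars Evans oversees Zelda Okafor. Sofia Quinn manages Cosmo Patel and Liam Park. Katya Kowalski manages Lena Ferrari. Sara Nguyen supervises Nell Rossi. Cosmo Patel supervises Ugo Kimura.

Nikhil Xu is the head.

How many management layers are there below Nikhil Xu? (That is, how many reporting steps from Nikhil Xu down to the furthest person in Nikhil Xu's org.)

8

The longest chain under Nikhil Xu runs Nikhil Xu → Selin Ishikawa → Gael Zhang → Cyrus Taylor → Lior Novak → Eulalia Baker → Sofia Quinn → Cosmo Patel → Ugo Kimura, which is 8 levels below Nikhil Xu.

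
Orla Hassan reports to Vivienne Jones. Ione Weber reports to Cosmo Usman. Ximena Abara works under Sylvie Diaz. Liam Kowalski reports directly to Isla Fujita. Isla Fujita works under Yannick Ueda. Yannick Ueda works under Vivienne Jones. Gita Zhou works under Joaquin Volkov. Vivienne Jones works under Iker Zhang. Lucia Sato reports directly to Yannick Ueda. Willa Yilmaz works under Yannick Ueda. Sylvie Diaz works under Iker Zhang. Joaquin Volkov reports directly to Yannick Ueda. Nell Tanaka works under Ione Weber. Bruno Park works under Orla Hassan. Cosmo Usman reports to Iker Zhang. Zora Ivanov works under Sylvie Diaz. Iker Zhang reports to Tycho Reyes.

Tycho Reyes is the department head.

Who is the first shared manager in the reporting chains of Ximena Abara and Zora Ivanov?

Ximena Abara's chain of managers is Sylvie Diaz, Iker Zhang, Tycho Reyes. Zora Ivanov's chain of managers is Sylvie Diaz, Iker Zhang, Tycho Reyes. The first manager that appears in both chains is Sylvie Diaz.

Sylvie Diaz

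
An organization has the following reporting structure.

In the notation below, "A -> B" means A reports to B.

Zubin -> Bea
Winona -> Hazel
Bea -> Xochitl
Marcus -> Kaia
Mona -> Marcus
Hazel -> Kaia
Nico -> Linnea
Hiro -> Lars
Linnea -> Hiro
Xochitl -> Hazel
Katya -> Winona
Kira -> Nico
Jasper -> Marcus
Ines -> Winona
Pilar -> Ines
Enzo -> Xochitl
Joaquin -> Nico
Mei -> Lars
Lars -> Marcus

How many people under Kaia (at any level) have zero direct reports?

The people in Kaia's organization with no one reporting to them are Jasper, Mona, Kira, Joaquin, Mei, Zubin, Enzo, Katya, Pilar. That is 9.

9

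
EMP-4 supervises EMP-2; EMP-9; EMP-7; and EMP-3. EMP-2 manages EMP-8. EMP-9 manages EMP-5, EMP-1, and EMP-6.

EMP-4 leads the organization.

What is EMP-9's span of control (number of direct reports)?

3

EMP-9 directly manages EMP-5, EMP-1, EMP-6. That is 3 direct reports.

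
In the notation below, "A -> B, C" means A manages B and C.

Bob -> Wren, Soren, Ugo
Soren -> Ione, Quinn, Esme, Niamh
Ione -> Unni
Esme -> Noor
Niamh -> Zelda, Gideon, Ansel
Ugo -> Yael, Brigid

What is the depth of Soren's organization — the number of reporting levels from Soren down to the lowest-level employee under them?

2

The longest chain under Soren runs Soren → Niamh → Ansel, which is 2 levels below Soren.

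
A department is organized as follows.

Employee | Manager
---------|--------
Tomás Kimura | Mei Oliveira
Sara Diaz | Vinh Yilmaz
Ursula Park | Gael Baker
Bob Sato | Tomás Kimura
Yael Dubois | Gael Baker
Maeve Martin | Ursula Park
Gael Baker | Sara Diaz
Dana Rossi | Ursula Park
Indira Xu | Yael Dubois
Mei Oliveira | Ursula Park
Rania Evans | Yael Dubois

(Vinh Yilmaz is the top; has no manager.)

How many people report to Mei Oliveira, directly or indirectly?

Mei Oliveira directly manages Tomás Kimura. Under Tomás Kimura: Bob Sato (1). That's 2 in total.

2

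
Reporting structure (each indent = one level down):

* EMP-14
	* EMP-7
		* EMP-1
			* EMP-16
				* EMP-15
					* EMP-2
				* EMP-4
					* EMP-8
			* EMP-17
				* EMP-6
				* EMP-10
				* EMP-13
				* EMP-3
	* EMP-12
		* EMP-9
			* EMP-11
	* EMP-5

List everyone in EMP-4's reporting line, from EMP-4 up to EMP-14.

EMP-4 -> EMP-16 -> EMP-1 -> EMP-7 -> EMP-14

EMP-4 reports to EMP-16. EMP-16 reports to EMP-1. EMP-1 reports to EMP-7. EMP-7 reports to EMP-14. EMP-14 is at the top.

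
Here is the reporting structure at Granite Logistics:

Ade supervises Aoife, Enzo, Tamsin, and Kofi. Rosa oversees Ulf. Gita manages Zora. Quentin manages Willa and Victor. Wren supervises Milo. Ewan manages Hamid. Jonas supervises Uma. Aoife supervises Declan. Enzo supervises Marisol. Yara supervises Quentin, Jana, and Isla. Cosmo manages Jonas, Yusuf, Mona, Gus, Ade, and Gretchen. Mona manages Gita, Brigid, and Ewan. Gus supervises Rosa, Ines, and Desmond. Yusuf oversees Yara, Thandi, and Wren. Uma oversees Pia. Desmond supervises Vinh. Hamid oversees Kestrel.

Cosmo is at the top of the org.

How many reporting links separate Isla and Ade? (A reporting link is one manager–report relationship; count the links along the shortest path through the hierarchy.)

4

Isla is 3 levels below Cosmo, and Ade is 1 level below Cosmo (their lowest common manager). The shortest path runs up from Isla to Cosmo and back down to Ade: 3 + 1 = 4 links.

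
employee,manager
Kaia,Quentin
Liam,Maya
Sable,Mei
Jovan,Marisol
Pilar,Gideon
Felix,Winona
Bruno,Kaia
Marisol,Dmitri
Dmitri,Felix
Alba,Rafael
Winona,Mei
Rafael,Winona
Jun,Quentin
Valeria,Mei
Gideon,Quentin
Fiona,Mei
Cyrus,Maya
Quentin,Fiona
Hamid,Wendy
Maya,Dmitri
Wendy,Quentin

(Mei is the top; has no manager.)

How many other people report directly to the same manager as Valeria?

3

Valeria reports to Mei. Mei's other direct reports are Fiona, Winona, Sable — 3 peers.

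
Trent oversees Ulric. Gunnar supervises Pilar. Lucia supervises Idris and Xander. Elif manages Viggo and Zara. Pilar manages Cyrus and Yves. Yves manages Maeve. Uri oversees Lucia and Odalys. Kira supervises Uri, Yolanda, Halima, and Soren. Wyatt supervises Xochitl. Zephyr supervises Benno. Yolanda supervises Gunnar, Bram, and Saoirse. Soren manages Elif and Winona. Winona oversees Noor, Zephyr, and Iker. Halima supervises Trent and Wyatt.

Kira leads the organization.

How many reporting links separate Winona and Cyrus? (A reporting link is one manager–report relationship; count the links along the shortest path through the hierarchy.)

6

Winona is 2 levels below Kira, and Cyrus is 4 levels below Kira (their lowest common manager). The shortest path runs up from Winona to Kira and back down to Cyrus: 2 + 4 = 6 links.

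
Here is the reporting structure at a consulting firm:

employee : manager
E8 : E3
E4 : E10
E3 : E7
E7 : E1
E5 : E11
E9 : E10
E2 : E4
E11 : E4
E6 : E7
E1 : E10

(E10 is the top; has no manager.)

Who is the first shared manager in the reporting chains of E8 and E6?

E7

E8's chain of managers is E3, E7, E1, E10. E6's chain of managers is E7, E1, E10. The first manager that appears in both chains is E7.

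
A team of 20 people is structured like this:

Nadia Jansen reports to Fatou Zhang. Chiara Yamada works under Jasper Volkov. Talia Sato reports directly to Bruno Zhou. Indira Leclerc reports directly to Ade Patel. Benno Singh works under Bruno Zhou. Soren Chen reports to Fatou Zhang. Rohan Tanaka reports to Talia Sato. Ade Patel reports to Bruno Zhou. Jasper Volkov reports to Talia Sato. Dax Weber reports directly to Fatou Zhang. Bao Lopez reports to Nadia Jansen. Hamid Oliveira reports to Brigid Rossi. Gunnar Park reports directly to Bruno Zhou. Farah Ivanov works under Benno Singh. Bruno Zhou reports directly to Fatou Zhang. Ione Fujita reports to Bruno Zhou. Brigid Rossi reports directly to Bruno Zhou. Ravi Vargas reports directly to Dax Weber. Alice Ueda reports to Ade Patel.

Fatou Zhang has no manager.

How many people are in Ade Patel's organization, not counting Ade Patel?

2

Ade Patel directly manages Indira Leclerc, Alice Ueda. Indira Leclerc has no reports. Alice Ueda has no reports. So Ade Patel's organization is 2 direct reports plus everyone under them: 1 + 1 = 2.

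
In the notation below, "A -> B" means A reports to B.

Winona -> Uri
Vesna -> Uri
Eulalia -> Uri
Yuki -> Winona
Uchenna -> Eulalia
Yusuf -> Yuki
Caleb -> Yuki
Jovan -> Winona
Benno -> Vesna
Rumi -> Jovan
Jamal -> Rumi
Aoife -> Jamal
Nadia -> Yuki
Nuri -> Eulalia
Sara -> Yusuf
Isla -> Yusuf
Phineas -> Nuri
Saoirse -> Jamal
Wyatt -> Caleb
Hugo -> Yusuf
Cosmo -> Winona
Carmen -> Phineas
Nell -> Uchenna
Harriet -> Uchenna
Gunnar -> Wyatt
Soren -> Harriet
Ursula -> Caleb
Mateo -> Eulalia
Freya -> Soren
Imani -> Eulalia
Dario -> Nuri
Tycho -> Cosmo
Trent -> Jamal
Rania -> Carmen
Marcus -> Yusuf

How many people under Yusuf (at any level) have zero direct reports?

The people in Yusuf's organization with no one reporting to them are Marcus, Hugo, Isla, Sara. That is 4.

4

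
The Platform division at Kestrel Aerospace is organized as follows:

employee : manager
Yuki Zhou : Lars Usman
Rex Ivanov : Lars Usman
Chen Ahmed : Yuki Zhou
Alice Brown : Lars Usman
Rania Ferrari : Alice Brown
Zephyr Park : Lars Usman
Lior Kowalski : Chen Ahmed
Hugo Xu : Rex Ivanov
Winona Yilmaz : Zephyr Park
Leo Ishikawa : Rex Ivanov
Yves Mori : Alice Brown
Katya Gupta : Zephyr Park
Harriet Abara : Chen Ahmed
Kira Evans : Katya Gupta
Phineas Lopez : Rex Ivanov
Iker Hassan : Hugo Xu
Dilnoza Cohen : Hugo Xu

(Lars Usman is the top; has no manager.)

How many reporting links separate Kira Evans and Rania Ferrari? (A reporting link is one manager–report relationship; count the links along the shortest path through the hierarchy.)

Kira Evans is 3 levels below Lars Usman, and Rania Ferrari is 2 levels below Lars Usman (their lowest common manager). The shortest path runs up from Kira Evans to Lars Usman and back down to Rania Ferrari: 3 + 2 = 5 links.

5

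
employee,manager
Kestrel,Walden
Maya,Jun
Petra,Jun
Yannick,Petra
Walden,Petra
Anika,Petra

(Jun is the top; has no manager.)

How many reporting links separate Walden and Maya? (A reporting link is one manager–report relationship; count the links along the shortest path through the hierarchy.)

3

Walden is 2 levels below Jun, and Maya is 1 level below Jun (their lowest common manager). The shortest path runs up from Walden to Jun and back down to Maya: 2 + 1 = 3 links.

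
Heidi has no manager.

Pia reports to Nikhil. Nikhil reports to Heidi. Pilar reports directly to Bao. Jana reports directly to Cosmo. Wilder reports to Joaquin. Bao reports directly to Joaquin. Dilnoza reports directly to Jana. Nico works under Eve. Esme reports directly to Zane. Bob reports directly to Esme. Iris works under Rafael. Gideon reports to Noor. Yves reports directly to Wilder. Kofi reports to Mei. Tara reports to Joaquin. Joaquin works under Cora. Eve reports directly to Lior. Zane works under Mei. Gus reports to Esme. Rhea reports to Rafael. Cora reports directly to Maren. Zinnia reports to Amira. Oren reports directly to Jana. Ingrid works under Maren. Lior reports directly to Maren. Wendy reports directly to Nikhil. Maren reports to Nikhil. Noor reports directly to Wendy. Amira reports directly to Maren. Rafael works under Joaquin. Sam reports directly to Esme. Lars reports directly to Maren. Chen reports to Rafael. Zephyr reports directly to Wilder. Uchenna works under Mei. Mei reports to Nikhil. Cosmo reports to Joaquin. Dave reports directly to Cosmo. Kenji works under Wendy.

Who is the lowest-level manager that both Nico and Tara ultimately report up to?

Nico's chain of managers is Eve, Lior, Maren, Nikhil, Heidi. Tara's chain of managers is Joaquin, Cora, Maren, Nikhil, Heidi. The first manager that appears in both chains is Maren.

Maren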